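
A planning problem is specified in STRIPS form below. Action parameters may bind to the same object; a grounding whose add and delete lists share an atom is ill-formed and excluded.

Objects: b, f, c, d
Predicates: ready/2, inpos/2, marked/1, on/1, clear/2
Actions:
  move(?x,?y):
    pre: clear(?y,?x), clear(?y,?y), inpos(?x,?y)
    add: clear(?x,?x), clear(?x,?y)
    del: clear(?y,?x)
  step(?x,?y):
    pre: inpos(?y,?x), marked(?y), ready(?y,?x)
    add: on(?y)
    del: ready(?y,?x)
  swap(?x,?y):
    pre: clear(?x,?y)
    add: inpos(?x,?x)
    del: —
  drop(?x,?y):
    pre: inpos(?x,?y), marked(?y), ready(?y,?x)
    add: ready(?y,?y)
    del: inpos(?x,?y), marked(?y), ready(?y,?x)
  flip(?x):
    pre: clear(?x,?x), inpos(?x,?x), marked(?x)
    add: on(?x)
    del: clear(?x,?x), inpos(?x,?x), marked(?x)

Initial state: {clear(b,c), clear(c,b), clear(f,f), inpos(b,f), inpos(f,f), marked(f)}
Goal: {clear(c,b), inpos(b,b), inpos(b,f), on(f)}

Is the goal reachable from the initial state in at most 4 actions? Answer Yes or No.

Yes

1. swap(b,c)  →  {clear(b,c), clear(c,b), clear(f,f), inpos(b,b), inpos(b,f), inpos(f,f), marked(f)}
2. flip(f)  →  {clear(b,c), clear(c,b), inpos(b,b), inpos(b,f), on(f)}
optimal plan length = 2; 2 ≤ 4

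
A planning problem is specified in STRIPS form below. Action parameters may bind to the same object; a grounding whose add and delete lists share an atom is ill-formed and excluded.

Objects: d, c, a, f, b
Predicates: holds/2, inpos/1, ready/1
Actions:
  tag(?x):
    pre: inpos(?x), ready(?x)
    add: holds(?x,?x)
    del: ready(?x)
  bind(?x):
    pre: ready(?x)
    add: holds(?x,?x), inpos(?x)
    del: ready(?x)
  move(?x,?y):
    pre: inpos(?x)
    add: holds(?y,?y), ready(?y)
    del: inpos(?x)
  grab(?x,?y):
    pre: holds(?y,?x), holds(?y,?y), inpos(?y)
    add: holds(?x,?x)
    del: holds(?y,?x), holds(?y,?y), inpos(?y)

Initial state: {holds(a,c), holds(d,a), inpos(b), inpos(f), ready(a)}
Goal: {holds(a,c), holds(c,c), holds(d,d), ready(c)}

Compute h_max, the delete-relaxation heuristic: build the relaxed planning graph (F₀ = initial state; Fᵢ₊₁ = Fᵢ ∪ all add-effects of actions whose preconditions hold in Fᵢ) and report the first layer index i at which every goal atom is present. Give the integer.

F0 = init (5 atoms)
F1 = F0 ∪ {holds(a,a), holds(b,b), holds(c,c), holds(d,d), holds(f,f), inpos(a), ready(b), ready(c), ready(d), ready(f)}  (15 atoms)
goal ⊆ F1  ⇒  h_max = 1

1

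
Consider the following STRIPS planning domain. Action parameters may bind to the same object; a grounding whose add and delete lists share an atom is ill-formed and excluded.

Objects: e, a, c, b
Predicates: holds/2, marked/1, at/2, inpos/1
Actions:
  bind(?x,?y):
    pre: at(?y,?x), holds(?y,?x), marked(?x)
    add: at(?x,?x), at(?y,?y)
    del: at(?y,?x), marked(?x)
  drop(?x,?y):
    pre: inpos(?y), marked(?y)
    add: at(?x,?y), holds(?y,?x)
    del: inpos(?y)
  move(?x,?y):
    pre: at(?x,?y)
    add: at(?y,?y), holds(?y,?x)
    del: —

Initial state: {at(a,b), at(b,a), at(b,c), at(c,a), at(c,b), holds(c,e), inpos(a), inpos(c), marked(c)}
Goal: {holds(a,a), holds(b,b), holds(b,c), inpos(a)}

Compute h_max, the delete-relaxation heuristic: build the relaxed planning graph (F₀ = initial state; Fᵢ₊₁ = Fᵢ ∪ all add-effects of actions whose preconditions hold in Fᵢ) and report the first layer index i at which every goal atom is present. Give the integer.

F0 = init (9 atoms)
F1 = F0 ∪ {at(a,a), at(a,c), at(b,b), at(c,c), at(e,c), holds(a,b), holds(a,c), holds(b,a), holds(b,c), holds(c,a), holds(c,b), holds(c,c)}  (21 atoms)
F2 = F1 ∪ {holds(a,a), holds(b,b)}  (23 atoms)
goal ⊆ F2  ⇒  h_max = 2

2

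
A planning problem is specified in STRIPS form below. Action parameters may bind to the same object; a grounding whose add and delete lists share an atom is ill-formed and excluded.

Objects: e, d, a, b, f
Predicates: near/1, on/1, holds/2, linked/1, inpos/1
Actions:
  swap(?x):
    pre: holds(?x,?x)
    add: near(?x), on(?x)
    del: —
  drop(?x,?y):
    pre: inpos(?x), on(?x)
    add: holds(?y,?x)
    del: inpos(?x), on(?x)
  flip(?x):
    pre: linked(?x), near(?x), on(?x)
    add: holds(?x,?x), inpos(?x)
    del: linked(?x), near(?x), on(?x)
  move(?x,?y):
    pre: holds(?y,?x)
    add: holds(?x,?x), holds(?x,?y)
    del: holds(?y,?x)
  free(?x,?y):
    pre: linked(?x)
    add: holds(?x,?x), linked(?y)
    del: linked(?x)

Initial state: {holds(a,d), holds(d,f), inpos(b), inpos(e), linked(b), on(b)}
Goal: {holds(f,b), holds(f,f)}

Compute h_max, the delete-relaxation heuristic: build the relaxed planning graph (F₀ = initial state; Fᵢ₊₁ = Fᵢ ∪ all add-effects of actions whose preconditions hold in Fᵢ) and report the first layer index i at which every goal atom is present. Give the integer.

F0 = init (6 atoms)
F1 = F0 ∪ {holds(a,b), holds(b,b), holds(d,a), holds(d,b), holds(d,d), holds(e,b), holds(f,b), holds(f,d), holds(f,f), linked(a), linked(d), linked(e), linked(f)}  (19 atoms)
goal ⊆ F1  ⇒  h_max = 1

1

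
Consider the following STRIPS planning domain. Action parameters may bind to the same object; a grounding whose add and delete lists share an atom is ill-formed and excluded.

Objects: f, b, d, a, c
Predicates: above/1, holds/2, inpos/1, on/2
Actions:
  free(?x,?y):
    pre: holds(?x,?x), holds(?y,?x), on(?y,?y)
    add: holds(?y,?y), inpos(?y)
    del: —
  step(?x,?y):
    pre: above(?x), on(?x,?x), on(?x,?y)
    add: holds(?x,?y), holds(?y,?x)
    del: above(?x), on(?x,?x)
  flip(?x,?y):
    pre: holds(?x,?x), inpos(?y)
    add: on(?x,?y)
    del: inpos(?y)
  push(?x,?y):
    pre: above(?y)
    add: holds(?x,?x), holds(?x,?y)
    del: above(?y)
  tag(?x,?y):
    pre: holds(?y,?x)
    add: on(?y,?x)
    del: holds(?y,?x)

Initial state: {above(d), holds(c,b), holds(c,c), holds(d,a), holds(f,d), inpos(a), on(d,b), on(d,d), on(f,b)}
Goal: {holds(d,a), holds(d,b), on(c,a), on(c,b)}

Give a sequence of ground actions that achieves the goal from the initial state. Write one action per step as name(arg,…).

1. step(d,b)  →  {holds(b,d), holds(c,b), holds(c,c), holds(d,a), holds(d,b), holds(f,d), inpos(a), on(d,b), on(f,b)}
2. flip(c,a)  →  {holds(b,d), holds(c,b), holds(c,c), holds(d,a), holds(d,b), holds(f,d), on(c,a), on(d,b), on(f,b)}
3. tag(b,c)  →  {holds(b,d), holds(c,c), holds(d,a), holds(d,b), holds(f,d), on(c,a), on(c,b), on(d,b), on(f,b)}

step(d,b); flip(c,a); tag(b,c)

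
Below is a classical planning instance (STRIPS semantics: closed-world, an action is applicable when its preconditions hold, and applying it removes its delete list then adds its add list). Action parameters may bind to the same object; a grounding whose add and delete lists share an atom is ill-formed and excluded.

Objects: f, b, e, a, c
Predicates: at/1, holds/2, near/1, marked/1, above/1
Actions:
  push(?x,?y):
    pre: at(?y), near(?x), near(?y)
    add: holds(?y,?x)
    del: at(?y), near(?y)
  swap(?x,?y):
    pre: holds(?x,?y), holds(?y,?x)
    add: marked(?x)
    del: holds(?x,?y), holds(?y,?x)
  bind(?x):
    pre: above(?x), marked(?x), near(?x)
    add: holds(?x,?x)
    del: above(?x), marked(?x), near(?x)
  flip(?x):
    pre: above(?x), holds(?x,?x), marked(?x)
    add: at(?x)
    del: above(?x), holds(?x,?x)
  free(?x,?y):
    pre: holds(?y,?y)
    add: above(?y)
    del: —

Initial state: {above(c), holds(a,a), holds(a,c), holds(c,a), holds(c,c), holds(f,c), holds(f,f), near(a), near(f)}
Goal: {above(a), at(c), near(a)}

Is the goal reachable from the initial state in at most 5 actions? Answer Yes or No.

Yes

1. swap(c,a)  →  {above(c), holds(a,a), holds(c,c), holds(f,c), holds(f,f), marked(c), near(a), near(f)}
2. flip(c)  →  {at(c), holds(a,a), holds(f,c), holds(f,f), marked(c), near(a), near(f)}
3. free(f,a)  →  {above(a), at(c), holds(a,a), holds(f,c), holds(f,f), marked(c), near(a), near(f)}
optimal plan length = 3; 3 ≤ 5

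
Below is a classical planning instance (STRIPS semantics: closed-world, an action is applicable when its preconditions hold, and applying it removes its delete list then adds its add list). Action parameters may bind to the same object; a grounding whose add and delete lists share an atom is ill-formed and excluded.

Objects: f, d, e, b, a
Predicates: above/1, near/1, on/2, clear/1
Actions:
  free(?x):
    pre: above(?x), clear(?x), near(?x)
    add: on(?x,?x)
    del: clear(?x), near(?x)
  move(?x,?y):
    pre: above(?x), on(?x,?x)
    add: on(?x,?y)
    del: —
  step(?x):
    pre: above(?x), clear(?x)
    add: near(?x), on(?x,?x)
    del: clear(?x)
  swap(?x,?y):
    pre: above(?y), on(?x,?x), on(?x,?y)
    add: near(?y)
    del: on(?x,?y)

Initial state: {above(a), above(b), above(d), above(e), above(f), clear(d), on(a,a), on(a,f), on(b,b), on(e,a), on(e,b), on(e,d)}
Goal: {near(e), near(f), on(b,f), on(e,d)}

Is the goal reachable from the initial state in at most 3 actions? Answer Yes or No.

1. move(b,f)  →  {above(a), above(b), above(d), above(e), above(f), clear(d), on(a,a), on(a,f), on(b,b), on(b,f), on(e,a), on(e,b), on(e,d)}
2. move(b,e)  →  {above(a), above(b), above(d), above(e), above(f), clear(d), on(a,a), on(a,f), on(b,b), on(b,e), on(b,f), on(e,a), on(e,b), on(e,d)}
3. swap(b,e)  →  {above(a), above(b), above(d), above(e), above(f), clear(d), near(e), on(a,a), on(a,f), on(b,b), on(b,f), on(e,a), on(e,b), on(e,d)}
4. swap(a,f)  →  {above(a), above(b), above(d), above(e), above(f), clear(d), near(e), near(f), on(a,a), on(b,b), on(b,f), on(e,a), on(e,b), on(e,d)}
optimal plan length = 4; 4 > 3

No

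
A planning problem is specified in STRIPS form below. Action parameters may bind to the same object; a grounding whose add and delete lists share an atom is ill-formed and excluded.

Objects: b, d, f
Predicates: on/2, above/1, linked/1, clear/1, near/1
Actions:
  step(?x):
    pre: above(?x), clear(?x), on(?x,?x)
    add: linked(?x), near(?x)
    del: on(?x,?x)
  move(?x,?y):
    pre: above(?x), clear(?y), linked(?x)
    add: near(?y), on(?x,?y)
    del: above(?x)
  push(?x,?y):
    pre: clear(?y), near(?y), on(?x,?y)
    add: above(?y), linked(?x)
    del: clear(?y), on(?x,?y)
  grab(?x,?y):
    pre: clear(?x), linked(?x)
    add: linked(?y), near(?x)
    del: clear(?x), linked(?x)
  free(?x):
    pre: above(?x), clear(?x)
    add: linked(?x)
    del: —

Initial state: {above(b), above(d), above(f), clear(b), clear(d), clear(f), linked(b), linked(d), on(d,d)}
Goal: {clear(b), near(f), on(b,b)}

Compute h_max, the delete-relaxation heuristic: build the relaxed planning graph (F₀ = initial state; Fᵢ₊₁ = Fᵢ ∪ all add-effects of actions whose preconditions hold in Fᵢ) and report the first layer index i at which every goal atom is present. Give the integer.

F0 = init (9 atoms)
F1 = F0 ∪ {linked(f), near(b), near(d), near(f), on(b,b), on(b,d), on(b,f), on(d,b), on(d,f)}  (18 atoms)
goal ⊆ F1  ⇒  h_max = 1

1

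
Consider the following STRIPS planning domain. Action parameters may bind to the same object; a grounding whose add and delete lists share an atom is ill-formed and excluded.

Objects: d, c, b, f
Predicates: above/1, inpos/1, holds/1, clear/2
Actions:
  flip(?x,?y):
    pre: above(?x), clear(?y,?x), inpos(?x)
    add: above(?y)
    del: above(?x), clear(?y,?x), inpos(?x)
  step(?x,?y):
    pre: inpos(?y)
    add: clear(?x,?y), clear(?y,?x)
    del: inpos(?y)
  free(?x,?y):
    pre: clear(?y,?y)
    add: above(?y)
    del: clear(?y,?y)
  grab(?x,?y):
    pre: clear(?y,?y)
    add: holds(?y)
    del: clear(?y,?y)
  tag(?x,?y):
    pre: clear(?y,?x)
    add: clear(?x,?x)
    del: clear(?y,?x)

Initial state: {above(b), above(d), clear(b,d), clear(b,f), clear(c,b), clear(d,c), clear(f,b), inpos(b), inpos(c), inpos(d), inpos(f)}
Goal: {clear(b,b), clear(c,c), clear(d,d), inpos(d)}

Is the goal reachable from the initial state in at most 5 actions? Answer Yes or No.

1. step(c,c)  →  {above(b), above(d), clear(b,d), clear(b,f), clear(c,b), clear(c,c), clear(d,c), clear(f,b), inpos(b), inpos(d), inpos(f)}
2. step(b,b)  →  {above(b), above(d), clear(b,b), clear(b,d), clear(b,f), clear(c,b), clear(c,c), clear(d,c), clear(f,b), inpos(d), inpos(f)}
3. tag(d,b)  →  {above(b), above(d), clear(b,b), clear(b,f), clear(c,b), clear(c,c), clear(d,c), clear(d,d), clear(f,b), inpos(d), inpos(f)}
optimal plan length = 3; 3 ≤ 5

Yes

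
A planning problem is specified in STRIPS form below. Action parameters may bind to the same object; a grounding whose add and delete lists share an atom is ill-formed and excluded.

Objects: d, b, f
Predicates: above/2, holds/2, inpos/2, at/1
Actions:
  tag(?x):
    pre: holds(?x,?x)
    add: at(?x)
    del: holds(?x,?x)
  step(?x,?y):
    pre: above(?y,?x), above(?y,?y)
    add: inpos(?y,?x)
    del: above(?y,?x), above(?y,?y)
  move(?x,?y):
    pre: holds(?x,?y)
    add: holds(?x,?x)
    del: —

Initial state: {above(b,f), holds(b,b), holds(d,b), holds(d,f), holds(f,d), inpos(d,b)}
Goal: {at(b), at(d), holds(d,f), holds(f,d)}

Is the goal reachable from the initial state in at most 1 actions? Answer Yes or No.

No

1. tag(b)  →  {above(b,f), at(b), holds(d,b), holds(d,f), holds(f,d), inpos(d,b)}
2. move(d,b)  →  {above(b,f), at(b), holds(d,b), holds(d,d), holds(d,f), holds(f,d), inpos(d,b)}
3. tag(d)  →  {above(b,f), at(b), at(d), holds(d,b), holds(d,f), holds(f,d), inpos(d,b)}
optimal plan length = 3; 3 > 1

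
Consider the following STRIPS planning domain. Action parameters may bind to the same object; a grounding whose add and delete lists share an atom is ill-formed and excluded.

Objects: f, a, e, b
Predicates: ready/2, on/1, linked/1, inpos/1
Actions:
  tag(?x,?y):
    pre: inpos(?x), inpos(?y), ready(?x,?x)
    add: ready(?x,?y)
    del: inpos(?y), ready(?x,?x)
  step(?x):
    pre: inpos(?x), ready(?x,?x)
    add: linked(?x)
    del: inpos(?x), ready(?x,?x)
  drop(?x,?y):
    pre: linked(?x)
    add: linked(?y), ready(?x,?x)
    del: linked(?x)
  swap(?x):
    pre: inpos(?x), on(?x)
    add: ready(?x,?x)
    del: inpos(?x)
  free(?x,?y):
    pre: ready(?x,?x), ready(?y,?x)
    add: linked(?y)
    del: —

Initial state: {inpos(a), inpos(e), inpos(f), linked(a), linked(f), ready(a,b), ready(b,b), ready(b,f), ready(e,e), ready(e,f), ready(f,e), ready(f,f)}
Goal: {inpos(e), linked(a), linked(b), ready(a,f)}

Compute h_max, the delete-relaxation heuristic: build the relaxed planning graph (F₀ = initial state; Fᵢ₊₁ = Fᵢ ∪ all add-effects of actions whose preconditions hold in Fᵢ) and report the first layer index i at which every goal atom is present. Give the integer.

2

F0 = init (12 atoms)
F1 = F0 ∪ {linked(b), linked(e), ready(a,a), ready(e,a), ready(f,a)}  (17 atoms)
F2 = F1 ∪ {ready(a,e), ready(a,f)}  (19 atoms)
goal ⊆ F2  ⇒  h_max = 2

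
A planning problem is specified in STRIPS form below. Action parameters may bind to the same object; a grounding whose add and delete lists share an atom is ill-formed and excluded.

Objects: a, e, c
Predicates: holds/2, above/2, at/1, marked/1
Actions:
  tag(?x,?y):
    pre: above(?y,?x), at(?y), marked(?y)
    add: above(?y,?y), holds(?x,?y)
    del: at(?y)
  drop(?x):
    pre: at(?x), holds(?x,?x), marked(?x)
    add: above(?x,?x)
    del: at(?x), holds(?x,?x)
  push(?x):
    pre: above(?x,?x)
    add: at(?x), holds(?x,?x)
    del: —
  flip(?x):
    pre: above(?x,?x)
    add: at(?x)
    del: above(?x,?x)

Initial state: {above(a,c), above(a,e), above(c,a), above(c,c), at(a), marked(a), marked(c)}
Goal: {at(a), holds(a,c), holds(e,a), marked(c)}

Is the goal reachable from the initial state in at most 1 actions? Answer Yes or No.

1. tag(e,a)  →  {above(a,a), above(a,c), above(a,e), above(c,a), above(c,c), holds(e,a), marked(a), marked(c)}
2. push(a)  →  {above(a,a), above(a,c), above(a,e), above(c,a), above(c,c), at(a), holds(a,a), holds(e,a), marked(a), marked(c)}
3. push(c)  →  {above(a,a), above(a,c), above(a,e), above(c,a), above(c,c), at(a), at(c), holds(a,a), holds(c,c), holds(e,a), marked(a), marked(c)}
4. tag(a,c)  →  {above(a,a), above(a,c), above(a,e), above(c,a), above(c,c), at(a), holds(a,a), holds(a,c), holds(c,c), holds(e,a), marked(a), marked(c)}
optimal plan length = 4; 4 > 1

No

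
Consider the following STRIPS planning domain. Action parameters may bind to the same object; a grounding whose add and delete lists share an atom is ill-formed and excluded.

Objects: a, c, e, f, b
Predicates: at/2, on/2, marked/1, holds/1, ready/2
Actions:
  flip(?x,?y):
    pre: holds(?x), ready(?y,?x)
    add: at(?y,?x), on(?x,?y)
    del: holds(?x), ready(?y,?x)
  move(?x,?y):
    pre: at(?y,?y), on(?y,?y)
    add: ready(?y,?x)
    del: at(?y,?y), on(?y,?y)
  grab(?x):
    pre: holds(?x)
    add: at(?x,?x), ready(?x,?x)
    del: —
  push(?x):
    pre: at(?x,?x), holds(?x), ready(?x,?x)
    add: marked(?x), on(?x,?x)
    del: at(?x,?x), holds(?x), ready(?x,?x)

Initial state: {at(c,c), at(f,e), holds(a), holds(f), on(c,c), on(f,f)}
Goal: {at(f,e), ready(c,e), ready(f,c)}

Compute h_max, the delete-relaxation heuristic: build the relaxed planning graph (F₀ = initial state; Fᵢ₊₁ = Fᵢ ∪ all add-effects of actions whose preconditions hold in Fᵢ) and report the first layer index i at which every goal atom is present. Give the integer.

2

F0 = init (6 atoms)
F1 = F0 ∪ {at(a,a), at(f,f), ready(a,a), ready(c,a), ready(c,b), ready(c,c), ready(c,e), ready(c,f), ready(f,f)}  (15 atoms)
F2 = F1 ∪ {at(c,a), at(c,f), marked(a), marked(f), on(a,a), on(a,c), on(f,c), ready(f,a), ready(f,b), ready(f,c), ready(f,e)}  (26 atoms)
goal ⊆ F2  ⇒  h_max = 2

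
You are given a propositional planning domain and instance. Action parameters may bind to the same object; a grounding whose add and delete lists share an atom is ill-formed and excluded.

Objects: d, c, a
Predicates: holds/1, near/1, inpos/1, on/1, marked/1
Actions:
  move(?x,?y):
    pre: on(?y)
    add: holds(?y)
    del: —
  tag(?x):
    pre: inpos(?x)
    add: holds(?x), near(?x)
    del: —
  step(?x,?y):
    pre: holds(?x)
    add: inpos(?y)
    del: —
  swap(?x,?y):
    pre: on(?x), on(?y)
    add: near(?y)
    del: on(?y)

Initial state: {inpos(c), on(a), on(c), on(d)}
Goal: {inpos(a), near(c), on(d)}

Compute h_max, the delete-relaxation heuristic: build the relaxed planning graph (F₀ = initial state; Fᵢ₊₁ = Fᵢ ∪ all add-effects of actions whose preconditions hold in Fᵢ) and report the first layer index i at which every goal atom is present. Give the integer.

F0 = init (4 atoms)
F1 = F0 ∪ {holds(a), holds(c), holds(d), near(a), near(c), near(d)}  (10 atoms)
F2 = F1 ∪ {inpos(a), inpos(d)}  (12 atoms)
goal ⊆ F2  ⇒  h_max = 2

2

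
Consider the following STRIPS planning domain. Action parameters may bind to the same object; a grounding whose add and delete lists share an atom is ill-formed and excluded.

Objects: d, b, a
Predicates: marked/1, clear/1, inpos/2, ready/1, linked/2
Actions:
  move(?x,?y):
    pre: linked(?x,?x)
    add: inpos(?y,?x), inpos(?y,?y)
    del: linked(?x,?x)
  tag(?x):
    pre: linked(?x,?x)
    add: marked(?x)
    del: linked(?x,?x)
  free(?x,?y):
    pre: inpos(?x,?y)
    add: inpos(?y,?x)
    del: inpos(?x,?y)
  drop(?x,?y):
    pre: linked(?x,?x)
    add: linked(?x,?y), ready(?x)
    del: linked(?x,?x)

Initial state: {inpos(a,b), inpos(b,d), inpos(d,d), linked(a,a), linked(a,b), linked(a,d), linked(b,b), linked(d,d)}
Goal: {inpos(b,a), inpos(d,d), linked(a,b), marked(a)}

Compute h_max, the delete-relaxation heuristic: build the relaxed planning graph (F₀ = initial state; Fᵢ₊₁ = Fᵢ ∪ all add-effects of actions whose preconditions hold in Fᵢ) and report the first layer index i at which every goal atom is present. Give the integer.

F0 = init (8 atoms)
F1 = F0 ∪ {inpos(a,a), inpos(a,d), inpos(b,a), inpos(b,b), inpos(d,a), inpos(d,b), linked(b,a), linked(b,d), linked(d,a), linked(d,b), marked(a), marked(b), marked(d), ready(a), ready(b), ready(d)}  (24 atoms)
goal ⊆ F1  ⇒  h_max = 1

1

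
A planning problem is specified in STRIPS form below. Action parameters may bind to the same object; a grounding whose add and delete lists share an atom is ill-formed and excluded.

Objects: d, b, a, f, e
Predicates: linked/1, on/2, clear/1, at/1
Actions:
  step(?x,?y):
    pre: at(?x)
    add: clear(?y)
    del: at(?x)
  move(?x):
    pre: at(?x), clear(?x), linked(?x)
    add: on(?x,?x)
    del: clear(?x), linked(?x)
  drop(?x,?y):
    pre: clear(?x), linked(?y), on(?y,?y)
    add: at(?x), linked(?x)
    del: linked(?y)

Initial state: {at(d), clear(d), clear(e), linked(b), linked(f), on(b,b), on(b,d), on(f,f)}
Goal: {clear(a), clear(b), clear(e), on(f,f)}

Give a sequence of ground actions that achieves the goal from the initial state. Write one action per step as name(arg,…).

1. step(d,b)  →  {clear(b), clear(d), clear(e), linked(b), linked(f), on(b,b), on(b,d), on(f,f)}
2. drop(d,b)  →  {at(d), clear(b), clear(d), clear(e), linked(d), linked(f), on(b,b), on(b,d), on(f,f)}
3. step(d,a)  →  {clear(a), clear(b), clear(d), clear(e), linked(d), linked(f), on(b,b), on(b,d), on(f,f)}

step(d,b); drop(d,b); step(d,a)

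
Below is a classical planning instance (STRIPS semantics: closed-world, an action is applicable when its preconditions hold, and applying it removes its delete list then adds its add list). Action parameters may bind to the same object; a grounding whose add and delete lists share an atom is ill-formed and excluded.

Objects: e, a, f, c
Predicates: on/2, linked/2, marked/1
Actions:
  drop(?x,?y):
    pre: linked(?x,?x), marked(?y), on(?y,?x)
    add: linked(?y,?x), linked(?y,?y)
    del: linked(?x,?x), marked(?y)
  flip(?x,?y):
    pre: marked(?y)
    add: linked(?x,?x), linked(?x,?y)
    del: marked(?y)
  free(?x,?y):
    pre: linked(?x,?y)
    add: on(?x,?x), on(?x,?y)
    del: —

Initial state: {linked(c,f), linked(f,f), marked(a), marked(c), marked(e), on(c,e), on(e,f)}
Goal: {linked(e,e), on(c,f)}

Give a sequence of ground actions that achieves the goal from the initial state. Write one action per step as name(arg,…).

1. drop(f,e)  →  {linked(c,f), linked(e,e), linked(e,f), marked(a), marked(c), on(c,e), on(e,f)}
2. free(c,f)  →  {linked(c,f), linked(e,e), linked(e,f), marked(a), marked(c), on(c,c), on(c,e), on(c,f), on(e,f)}

drop(f,e); free(c,f)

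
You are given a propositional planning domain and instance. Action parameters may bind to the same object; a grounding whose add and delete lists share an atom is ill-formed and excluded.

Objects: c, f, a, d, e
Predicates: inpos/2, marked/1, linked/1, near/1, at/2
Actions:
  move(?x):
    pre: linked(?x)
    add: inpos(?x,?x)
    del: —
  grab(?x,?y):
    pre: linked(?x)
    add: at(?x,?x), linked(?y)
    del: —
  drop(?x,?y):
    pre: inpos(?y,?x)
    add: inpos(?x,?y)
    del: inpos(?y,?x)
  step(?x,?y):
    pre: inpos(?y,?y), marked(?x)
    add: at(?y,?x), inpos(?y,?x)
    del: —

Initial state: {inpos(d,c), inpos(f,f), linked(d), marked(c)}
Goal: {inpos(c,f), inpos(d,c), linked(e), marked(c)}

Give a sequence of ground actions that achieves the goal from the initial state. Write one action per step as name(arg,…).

1. grab(d,e)  →  {at(d,d), inpos(d,c), inpos(f,f), linked(d), linked(e), marked(c)}
2. step(c,f)  →  {at(d,d), at(f,c), inpos(d,c), inpos(f,c), inpos(f,f), linked(d), linked(e), marked(c)}
3. drop(c,f)  →  {at(d,d), at(f,c), inpos(c,f), inpos(d,c), inpos(f,f), linked(d), linked(e), marked(c)}

grab(d,e); step(c,f); drop(c,f)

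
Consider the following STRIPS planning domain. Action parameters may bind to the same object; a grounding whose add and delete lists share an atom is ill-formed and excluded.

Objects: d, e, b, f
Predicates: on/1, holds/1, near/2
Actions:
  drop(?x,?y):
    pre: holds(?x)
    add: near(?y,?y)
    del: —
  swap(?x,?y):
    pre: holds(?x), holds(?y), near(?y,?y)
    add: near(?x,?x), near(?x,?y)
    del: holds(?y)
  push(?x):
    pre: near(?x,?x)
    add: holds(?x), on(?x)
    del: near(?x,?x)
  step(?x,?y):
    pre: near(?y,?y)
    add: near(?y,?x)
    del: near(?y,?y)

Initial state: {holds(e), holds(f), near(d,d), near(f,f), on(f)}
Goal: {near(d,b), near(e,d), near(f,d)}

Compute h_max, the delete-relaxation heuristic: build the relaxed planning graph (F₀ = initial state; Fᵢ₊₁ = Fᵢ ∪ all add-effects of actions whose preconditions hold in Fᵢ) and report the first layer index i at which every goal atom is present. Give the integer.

F0 = init (5 atoms)
F1 = F0 ∪ {holds(d), near(b,b), near(d,b), near(d,e), near(d,f), near(e,e), near(e,f), near(f,b), near(f,d), near(f,e), on(d)}  (16 atoms)
F2 = F1 ∪ {holds(b), near(b,d), near(b,e), near(b,f), near(e,b), near(e,d), on(b), on(e)}  (24 atoms)
goal ⊆ F2  ⇒  h_max = 2

2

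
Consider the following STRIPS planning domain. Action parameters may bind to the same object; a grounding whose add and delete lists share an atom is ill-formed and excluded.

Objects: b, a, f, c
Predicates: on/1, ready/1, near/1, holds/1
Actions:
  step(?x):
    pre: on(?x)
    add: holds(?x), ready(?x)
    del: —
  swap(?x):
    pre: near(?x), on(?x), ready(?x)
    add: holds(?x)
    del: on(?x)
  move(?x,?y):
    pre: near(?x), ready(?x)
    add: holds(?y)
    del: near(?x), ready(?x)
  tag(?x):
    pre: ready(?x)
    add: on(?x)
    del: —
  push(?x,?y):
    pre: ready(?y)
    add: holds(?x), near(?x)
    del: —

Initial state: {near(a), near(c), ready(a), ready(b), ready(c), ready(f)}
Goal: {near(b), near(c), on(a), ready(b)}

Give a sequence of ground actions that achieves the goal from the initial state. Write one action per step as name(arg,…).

tag(a); push(b,b)

1. tag(a)  →  {near(a), near(c), on(a), ready(a), ready(b), ready(c), ready(f)}
2. push(b,b)  →  {holds(b), near(a), near(b), near(c), on(a), ready(a), ready(b), ready(c), ready(f)}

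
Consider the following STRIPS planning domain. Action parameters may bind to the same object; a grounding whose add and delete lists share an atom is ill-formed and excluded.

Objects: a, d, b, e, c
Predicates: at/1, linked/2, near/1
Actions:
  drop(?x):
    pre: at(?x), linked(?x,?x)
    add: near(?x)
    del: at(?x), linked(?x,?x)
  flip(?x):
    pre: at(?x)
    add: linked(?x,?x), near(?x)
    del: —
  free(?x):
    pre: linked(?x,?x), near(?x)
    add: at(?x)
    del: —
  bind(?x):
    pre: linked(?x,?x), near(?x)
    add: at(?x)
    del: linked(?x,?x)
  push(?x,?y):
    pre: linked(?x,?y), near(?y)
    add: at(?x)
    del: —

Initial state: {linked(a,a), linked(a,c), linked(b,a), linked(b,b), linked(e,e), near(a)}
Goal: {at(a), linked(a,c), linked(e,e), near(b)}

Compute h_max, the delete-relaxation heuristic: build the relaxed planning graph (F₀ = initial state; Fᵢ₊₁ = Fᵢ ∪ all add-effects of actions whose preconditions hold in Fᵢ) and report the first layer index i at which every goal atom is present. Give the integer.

F0 = init (6 atoms)
F1 = F0 ∪ {at(a), at(b)}  (8 atoms)
F2 = F1 ∪ {near(b)}  (9 atoms)
goal ⊆ F2  ⇒  h_max = 2

2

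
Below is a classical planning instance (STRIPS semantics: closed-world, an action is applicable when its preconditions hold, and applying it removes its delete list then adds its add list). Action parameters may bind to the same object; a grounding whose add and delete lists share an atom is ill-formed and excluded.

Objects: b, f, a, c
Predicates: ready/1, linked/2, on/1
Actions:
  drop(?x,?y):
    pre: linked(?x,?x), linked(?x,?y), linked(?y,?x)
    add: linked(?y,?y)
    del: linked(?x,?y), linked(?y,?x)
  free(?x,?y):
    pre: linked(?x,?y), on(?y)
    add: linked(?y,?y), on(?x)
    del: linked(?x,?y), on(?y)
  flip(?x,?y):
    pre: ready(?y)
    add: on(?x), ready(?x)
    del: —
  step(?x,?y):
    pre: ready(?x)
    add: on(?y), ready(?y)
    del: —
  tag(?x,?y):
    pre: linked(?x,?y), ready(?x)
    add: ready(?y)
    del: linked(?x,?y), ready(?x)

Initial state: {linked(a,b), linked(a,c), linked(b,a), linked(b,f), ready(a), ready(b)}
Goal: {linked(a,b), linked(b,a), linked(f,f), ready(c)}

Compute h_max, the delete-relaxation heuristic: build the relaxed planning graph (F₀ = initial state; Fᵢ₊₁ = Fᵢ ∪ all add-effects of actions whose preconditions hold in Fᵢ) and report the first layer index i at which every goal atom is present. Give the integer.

F0 = init (6 atoms)
F1 = F0 ∪ {on(a), on(b), on(c), on(f), ready(c), ready(f)}  (12 atoms)
F2 = F1 ∪ {linked(a,a), linked(b,b), linked(c,c), linked(f,f)}  (16 atoms)
goal ⊆ F2  ⇒  h_max = 2

2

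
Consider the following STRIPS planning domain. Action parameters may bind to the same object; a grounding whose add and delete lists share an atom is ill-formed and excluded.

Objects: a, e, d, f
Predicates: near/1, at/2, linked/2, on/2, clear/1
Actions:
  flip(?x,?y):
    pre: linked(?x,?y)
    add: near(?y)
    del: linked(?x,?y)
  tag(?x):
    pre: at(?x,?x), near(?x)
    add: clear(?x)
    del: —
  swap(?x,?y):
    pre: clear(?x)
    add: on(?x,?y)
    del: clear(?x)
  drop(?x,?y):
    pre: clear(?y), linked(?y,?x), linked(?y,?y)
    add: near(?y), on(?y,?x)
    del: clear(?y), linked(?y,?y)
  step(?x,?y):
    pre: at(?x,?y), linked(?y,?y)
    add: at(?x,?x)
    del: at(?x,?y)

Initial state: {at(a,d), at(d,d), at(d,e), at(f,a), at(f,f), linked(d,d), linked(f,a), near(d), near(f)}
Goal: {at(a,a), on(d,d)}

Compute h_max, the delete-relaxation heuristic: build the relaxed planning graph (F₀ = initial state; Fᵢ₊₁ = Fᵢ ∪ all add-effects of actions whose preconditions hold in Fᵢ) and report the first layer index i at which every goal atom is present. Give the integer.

2

F0 = init (9 atoms)
F1 = F0 ∪ {at(a,a), clear(d), clear(f), near(a)}  (13 atoms)
F2 = F1 ∪ {clear(a), on(d,a), on(d,d), on(d,e), on(d,f), on(f,a), on(f,d), on(f,e), on(f,f)}  (22 atoms)
goal ⊆ F2  ⇒  h_max = 2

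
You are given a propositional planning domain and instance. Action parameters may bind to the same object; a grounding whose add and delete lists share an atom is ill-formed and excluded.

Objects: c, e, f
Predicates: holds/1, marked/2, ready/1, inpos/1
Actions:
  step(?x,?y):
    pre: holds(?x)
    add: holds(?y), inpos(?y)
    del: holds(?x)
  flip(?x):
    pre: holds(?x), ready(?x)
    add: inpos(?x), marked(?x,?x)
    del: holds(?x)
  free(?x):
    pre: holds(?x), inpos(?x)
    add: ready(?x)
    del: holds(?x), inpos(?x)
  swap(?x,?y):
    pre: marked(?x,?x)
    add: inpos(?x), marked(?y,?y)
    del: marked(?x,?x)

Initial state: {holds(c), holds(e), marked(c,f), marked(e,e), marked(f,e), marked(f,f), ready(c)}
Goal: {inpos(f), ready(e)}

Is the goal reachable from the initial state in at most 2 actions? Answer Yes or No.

1. step(c,e)  →  {holds(e), inpos(e), marked(c,f), marked(e,e), marked(f,e), marked(f,f), ready(c)}
2. free(e)  →  {marked(c,f), marked(e,e), marked(f,e), marked(f,f), ready(c), ready(e)}
3. swap(f,c)  →  {inpos(f), marked(c,c), marked(c,f), marked(e,e), marked(f,e), ready(c), ready(e)}
optimal plan length = 3; 3 > 2

No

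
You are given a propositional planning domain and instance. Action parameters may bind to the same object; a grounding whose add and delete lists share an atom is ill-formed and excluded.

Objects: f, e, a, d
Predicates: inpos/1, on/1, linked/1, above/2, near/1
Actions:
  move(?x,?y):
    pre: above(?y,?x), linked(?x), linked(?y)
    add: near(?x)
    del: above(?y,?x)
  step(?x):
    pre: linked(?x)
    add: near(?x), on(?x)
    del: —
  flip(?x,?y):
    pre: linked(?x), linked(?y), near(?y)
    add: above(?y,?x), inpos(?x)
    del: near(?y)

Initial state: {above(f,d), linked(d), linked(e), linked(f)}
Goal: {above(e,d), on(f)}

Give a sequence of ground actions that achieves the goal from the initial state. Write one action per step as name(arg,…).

1. step(f)  →  {above(f,d), linked(d), linked(e), linked(f), near(f), on(f)}
2. step(e)  →  {above(f,d), linked(d), linked(e), linked(f), near(e), near(f), on(e), on(f)}
3. flip(d,e)  →  {above(e,d), above(f,d), inpos(d), linked(d), linked(e), linked(f), near(f), on(e), on(f)}

step(f); step(e); flip(d,e)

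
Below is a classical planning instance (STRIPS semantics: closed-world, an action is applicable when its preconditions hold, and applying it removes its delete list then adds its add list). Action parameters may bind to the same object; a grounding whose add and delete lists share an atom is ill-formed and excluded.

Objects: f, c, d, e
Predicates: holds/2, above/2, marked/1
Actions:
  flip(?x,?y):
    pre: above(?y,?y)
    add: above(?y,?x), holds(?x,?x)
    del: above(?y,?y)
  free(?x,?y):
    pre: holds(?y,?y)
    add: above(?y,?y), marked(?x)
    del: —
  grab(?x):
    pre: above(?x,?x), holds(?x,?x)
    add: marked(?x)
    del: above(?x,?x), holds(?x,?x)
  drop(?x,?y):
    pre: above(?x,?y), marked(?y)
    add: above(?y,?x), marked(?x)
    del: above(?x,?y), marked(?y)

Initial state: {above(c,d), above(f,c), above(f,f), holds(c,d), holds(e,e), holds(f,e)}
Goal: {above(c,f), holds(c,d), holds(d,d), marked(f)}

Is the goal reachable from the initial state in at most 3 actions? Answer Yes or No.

Yes

1. flip(d,f)  →  {above(c,d), above(f,c), above(f,d), holds(c,d), holds(d,d), holds(e,e), holds(f,e)}
2. free(c,d)  →  {above(c,d), above(d,d), above(f,c), above(f,d), holds(c,d), holds(d,d), holds(e,e), holds(f,e), marked(c)}
3. drop(f,c)  →  {above(c,d), above(c,f), above(d,d), above(f,d), holds(c,d), holds(d,d), holds(e,e), holds(f,e), marked(f)}
optimal plan length = 3; 3 ≤ 3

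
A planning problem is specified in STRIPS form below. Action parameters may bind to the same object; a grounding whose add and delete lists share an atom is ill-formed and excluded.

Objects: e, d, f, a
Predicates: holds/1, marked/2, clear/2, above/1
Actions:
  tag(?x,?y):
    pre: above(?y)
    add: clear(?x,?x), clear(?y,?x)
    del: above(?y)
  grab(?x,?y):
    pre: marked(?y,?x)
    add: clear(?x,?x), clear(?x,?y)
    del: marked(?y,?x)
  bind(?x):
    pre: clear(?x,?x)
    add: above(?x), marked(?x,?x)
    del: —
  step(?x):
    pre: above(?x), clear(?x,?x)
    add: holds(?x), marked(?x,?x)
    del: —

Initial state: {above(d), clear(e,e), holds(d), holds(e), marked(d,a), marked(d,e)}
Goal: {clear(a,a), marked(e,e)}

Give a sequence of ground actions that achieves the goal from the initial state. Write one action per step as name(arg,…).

tag(a,d); bind(e)

1. tag(a,d)  →  {clear(a,a), clear(d,a), clear(e,e), holds(d), holds(e), marked(d,a), marked(d,e)}
2. bind(e)  →  {above(e), clear(a,a), clear(d,a), clear(e,e), holds(d), holds(e), marked(d,a), marked(d,e), marked(e,e)}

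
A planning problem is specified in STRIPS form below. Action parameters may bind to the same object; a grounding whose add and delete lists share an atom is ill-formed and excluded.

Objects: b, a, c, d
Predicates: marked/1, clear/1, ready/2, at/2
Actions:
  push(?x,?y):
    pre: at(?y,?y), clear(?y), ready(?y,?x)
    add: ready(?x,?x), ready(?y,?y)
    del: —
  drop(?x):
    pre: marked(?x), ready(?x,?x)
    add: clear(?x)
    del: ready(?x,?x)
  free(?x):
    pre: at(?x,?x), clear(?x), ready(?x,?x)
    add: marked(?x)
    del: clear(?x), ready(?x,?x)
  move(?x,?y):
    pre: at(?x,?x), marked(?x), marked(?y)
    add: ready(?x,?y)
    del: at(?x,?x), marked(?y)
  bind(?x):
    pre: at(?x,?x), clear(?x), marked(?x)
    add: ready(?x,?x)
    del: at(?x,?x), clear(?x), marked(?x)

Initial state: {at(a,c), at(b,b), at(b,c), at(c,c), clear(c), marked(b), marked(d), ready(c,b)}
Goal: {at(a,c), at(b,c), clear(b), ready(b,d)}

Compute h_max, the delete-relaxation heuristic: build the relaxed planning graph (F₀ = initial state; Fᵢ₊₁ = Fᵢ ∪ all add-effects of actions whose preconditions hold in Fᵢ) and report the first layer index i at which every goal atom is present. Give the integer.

2

F0 = init (8 atoms)
F1 = F0 ∪ {ready(b,b), ready(b,d), ready(c,c)}  (11 atoms)
F2 = F1 ∪ {clear(b), marked(c)}  (13 atoms)
goal ⊆ F2  ⇒  h_max = 2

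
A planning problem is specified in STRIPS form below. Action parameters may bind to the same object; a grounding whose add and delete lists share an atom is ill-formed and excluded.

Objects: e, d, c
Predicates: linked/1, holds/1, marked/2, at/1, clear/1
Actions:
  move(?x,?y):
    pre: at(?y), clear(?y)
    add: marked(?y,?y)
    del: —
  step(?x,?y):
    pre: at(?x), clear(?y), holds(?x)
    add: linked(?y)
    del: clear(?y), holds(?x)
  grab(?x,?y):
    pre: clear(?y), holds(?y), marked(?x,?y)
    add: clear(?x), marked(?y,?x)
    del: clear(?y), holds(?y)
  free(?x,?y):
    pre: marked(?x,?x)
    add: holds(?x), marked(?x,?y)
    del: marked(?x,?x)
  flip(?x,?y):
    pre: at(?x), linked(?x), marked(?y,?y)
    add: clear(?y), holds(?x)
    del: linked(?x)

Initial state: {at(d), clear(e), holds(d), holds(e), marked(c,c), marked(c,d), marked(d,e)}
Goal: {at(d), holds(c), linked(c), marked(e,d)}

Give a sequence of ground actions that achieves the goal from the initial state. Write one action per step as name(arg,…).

grab(d,e); step(d,d); flip(d,c); step(d,c); free(c,e)

1. grab(d,e)  →  {at(d), clear(d), holds(d), marked(c,c), marked(c,d), marked(d,e), marked(e,d)}
2. step(d,d)  →  {at(d), linked(d), marked(c,c), marked(c,d), marked(d,e), marked(e,d)}
3. flip(d,c)  →  {at(d), clear(c), holds(d), marked(c,c), marked(c,d), marked(d,e), marked(e,d)}
4. step(d,c)  →  {at(d), linked(c), marked(c,c), marked(c,d), marked(d,e), marked(e,d)}
5. free(c,e)  →  {at(d), holds(c), linked(c), marked(c,d), marked(c,e), marked(d,e), marked(e,d)}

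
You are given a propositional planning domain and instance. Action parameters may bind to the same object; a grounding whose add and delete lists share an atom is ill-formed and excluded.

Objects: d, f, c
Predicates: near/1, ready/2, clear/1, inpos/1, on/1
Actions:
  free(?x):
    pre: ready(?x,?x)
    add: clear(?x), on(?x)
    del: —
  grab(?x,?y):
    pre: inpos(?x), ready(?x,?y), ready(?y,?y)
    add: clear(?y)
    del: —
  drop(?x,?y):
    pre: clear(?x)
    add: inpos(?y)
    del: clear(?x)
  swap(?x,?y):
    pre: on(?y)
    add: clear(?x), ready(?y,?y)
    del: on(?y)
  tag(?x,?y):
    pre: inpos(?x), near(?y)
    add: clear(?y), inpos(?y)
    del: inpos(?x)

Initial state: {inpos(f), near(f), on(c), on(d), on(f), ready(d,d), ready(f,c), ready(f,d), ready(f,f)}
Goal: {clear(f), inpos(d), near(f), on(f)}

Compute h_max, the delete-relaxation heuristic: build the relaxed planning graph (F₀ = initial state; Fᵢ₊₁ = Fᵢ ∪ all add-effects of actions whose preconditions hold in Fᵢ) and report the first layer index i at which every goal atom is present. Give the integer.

F0 = init (9 atoms)
F1 = F0 ∪ {clear(c), clear(d), clear(f), ready(c,c)}  (13 atoms)
F2 = F1 ∪ {inpos(c), inpos(d)}  (15 atoms)
goal ⊆ F2  ⇒  h_max = 2

2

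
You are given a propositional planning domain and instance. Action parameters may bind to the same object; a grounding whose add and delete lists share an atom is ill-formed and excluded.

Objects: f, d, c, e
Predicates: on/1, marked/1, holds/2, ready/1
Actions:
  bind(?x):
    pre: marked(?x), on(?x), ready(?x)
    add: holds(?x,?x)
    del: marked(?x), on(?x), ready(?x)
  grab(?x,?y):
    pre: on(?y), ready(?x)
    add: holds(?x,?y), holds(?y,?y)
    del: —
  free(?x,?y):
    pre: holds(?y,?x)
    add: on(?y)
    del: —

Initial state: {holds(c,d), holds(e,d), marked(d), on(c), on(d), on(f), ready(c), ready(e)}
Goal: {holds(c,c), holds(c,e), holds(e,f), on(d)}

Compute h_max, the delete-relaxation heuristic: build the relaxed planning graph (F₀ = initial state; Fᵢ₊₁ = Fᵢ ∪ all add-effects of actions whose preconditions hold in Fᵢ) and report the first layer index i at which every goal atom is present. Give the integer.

2

F0 = init (8 atoms)
F1 = F0 ∪ {holds(c,c), holds(c,f), holds(d,d), holds(e,c), holds(e,f), holds(f,f), on(e)}  (15 atoms)
F2 = F1 ∪ {holds(c,e), holds(e,e)}  (17 atoms)
goal ⊆ F2  ⇒  h_max = 2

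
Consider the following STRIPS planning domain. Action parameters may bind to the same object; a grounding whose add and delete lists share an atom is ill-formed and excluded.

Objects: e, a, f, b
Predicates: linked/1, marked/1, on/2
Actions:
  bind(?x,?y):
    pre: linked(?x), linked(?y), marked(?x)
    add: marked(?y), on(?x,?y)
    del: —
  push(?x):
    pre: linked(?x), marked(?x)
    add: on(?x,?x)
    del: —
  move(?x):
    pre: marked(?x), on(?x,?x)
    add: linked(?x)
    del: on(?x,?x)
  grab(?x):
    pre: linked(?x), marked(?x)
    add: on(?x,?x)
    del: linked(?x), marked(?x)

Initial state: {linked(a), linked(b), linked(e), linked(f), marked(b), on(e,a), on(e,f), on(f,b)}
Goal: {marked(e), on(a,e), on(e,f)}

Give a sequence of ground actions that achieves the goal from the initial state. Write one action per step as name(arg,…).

bind(b,a); bind(a,e)

1. bind(b,a)  →  {linked(a), linked(b), linked(e), linked(f), marked(a), marked(b), on(b,a), on(e,a), on(e,f), on(f,b)}
2. bind(a,e)  →  {linked(a), linked(b), linked(e), linked(f), marked(a), marked(b), marked(e), on(a,e), on(b,a), on(e,a), on(e,f), on(f,b)}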